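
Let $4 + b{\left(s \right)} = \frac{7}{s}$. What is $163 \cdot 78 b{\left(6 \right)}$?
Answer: $-36023$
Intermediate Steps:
$b{\left(s \right)} = -4 + \frac{7}{s}$
$163 \cdot 78 b{\left(6 \right)} = 163 \cdot 78 \left(-4 + \frac{7}{6}\right) = 12714 \left(-4 + 7 \cdot \frac{1}{6}\right) = 12714 \left(-4 + \frac{7}{6}\right) = 12714 \left(- \frac{17}{6}\right) = -36023$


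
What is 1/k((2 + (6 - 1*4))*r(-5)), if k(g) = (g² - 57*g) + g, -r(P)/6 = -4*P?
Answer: 1/257280 ≈ 3.8868e-6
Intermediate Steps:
r(P) = 24*P (r(P) = -(-24)*P = 24*P)
k(g) = g² - 56*g
1/k((2 + (6 - 1*4))*r(-5)) = 1/(((2 + (6 - 1*4))*(24*(-5)))*(-56 + (2 + (6 - 1*4))*(24*(-5)))) = 1/(((2 + (6 - 4))*(-120))*(-56 + (2 + (6 - 4))*(-120))) = 1/(((2 + 2)*(-120))*(-56 + (2 + 2)*(-120))) = 1/((4*(-120))*(-56 + 4*(-120))) = 1/(-480*(-56 - 480)) = 1/(-480*(-536)) = 1/257280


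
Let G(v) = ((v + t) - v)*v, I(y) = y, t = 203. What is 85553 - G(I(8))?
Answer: 83929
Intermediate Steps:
G(v) = 203*v (G(v) = ((v + 203) - v)*v = ((203 + v) - v)*v = 203*v)
85553 - G(I(8)) = 85553 - 203*8 = 85553 - 1*1624 = 85553 - 1624 = 83929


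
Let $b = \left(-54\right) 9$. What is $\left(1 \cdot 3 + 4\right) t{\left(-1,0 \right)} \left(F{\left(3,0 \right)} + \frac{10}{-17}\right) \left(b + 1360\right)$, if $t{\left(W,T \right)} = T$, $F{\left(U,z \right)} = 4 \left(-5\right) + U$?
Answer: $0$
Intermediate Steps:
$F{\left(U,z \right)} = -20 + U$
$b = -486$
$\left(1 \cdot 3 + 4\right) t{\left(-1,0 \right)} \left(F{\left(3,0 \right)} + \frac{10}{-17}\right) \left(b + 1360\right) = \left(1 \cdot 3 + 4\right) 0 \left(\left(-20 + 3\right) + \frac{10}{-17}\right) \left(-486 + 1360\right) = \left(3 + 4\right) 0 \left(-17 + 10 \left(- \frac{1}{17}\right)\right) 874 = 7 \cdot 0 \left(-17 - \frac{10}{17}\right) 874 = 0 \left(- \frac{299}{17}\right) 874 = 0 \cdot 874 = 0$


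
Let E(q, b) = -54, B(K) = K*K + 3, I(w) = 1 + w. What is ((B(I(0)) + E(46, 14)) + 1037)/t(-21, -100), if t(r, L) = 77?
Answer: 141/11 ≈ 12.818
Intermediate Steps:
B(K) = 3 + K² (B(K) = K² + 3 = 3 + K²)
((B(I(0)) + E(46, 14)) + 1037)/t(-21, -100) = (((3 + (1 + 0)²) - 54) + 1037)/77 = (((3 + 1²) - 54) + 1037)*(1/77) = (((3 + 1) - 54) + 1037)*(1/77) = ((4 - 54) + 1037)*(1/77) = (-50 + 1037)*(1/77) = 987*(1/77) = 141/11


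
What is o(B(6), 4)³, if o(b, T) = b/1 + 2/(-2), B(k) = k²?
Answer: 42875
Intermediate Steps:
o(b, T) = -1 + b (o(b, T) = b*1 + 2*(-½) = b - 1 = -1 + b)
o(B(6), 4)³ = (-1 + 6²)³ = (-1 + 36)³ = 35³ = 42875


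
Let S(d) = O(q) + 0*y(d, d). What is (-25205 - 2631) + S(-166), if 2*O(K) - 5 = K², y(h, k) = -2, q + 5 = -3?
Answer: -55603/2 ≈ -27802.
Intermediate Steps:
q = -8 (q = -5 - 3 = -8)
O(K) = 5/2 + K²/2
S(d) = 69/2 (S(d) = (5/2 + (½)*(-8)²) + 0*(-2) = (5/2 + (½)*64) + 0 = (5/2 + 32) + 0 = 69/2 + 0 = 69/2)
(-25205 - 2631) + S(-166) = (-25205 - 2631) + 69/2 = -27836 + 69/2 = -55603/2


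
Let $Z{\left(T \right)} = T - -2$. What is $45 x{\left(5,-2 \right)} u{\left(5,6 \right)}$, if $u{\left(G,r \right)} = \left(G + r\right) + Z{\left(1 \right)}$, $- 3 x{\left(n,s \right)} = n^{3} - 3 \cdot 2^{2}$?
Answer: $-23730$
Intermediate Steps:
$Z{\left(T \right)} = 2 + T$ ($Z{\left(T \right)} = T + 2 = 2 + T$)
$x{\left(n,s \right)} = 4 - \frac{n^{3}}{3}$ ($x{\left(n,s \right)} = - \frac{n^{3} - 3 \cdot 2^{2}}{3} = - \frac{n^{3} - 12}{3} = - \frac{-12 + n^{3}}{3} = 4 - \frac{n^{3}}{3}$)
$u{\left(G,r \right)} = 3 + G + r$ ($u{\left(G,r \right)} = \left(G + r\right) + \left(2 + 1\right) = \left(G + r\right) + 3 = 3 + G + r$)
$45 x{\left(5,-2 \right)} u{\left(5,6 \right)} = 45 \left(4 - \frac{5^{3}}{3}\right) \left(3 + 5 + 6\right) = 45 \left(4 - \frac{125}{3}\right) 14 = 45 \left(- \frac{113}{3}\right) 14 = \left(-1695\right) 14 = -23730$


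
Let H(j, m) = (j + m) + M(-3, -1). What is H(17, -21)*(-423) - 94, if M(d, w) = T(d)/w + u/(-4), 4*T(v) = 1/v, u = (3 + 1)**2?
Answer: 13019/4 ≈ 3254.8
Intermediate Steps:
u = 16 (u = 4**2 = 16)
T(v) = 1/(4*v)
M(d, w) = -4 + 1/(4*d*w) (M(d, w) = (1/(4*d))/w + 16/(-4) = 1/(4*d*w) + 16*(-1/4) = 1/(4*d*w) - 4 = -4 + 1/(4*d*w))
H(j, m) = -47/12 + j + m (H(j, m) = (j + m) + (-4 + (1/4)/(-3*(-1))) = (j + m) + (-4 + (1/4)*(-1/3)*(-1)) = (j + m) + (-4 + 1/12) = (j + m) - 47/12 = -47/12 + j + m)
H(17, -21)*(-423) - 94 = (-47/12 + 17 - 21)*(-423) - 94 = -95/12*(-423) - 94 = 13395/4 - 94 = 13019/4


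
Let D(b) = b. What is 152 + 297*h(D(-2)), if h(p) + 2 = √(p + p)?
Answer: -442 + 594*I ≈ -442.0 + 594.0*I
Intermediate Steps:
h(p) = -2 + √2*√p (h(p) = -2 + √(p + p) = -2 + √(2*p) = -2 + √2*√p)
152 + 297*h(D(-2)) = 152 + 297*(-2 + √2*√(-2)) = 152 + 297*(-2 + √2*(I*√2)) = 152 + 297*(-2 + 2*I) = 152 + (-594 + 594*I) = -442 + 594*I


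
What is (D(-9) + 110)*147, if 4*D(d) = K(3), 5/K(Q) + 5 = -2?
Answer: 64575/4 ≈ 16144.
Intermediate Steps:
K(Q) = -5/7 (K(Q) = 5/(-5 - 2) = 5/(-7) = 5*(-⅐) = -5/7)
D(d) = -5/28 (D(d) = (¼)*(-5/7) = -5/28)
(D(-9) + 110)*147 = (-5/28 + 110)*147 = (3075/28)*147 = 64575/4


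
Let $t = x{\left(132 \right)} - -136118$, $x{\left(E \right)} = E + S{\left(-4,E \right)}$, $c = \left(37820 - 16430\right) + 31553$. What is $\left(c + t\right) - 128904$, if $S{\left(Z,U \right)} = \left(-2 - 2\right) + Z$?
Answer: $60281$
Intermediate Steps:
$S{\left(Z,U \right)} = -4 + Z$
$c = 52943$ ($c = 21390 + 31553 = 52943$)
$x{\left(E \right)} = -8 + E$ ($x{\left(E \right)} = E - 8 = -8 + E$)
$t = 136242$ ($t = \left(-8 + 132\right) - -136118 = 124 + 136118 = 136242$)
$\left(c + t\right) - 128904 = \left(52943 + 136242\right) - 128904 = 189185 - 128904 = 60281$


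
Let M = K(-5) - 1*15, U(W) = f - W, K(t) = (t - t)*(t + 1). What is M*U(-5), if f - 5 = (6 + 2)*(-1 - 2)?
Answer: 210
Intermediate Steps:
f = -19 (f = 5 + (6 + 2)*(-1 - 2) = 5 + 8*(-3) = 5 - 24 = -19)
K(t) = 0 (K(t) = 0*(1 + t) = 0)
U(W) = -19 - W
M = -15 (M = 0 - 1*15 = 0 - 15 = -15)
M*U(-5) = -15*(-19 - 1*(-5)) = -15*(-19 + 5) = -15*(-14) = 210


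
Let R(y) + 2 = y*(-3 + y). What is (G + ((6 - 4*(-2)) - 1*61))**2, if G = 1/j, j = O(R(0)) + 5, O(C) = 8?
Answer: 372100/169 ≈ 2201.8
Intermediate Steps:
R(y) = -2 + y*(-3 + y)
j = 13 (j = 8 + 5 = 13)
G = 1/13 ≈ 0.076923
(G + ((6 - 4*(-2)) - 1*61))**2 = (1/13 + ((6 - 4*(-2)) - 1*61))**2 = (1/13 + ((6 + 8) - 61))**2 = (1/13 + (14 - 61))**2 = (1/13 - 47)**2 = (-610/13)**2 = 372100/169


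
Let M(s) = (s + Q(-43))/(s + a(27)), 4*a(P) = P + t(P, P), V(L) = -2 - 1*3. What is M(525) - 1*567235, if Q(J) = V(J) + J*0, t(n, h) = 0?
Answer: -1206506765/2127 ≈ -5.6723e+5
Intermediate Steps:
V(L) = -5 (V(L) = -2 - 3 = -5)
Q(J) = -5 (Q(J) = -5 + J*0 = -5 + 0 = -5)
a(P) = P/4 (a(P) = (P + 0)/4 = P/4)
M(s) = (-5 + s)/(27/4 + s) (M(s) = (s - 5)/(s + (¼)*27) = (-5 + s)/(s + 27/4) = (-5 + s)/(27/4 + s))
M(525) - 1*567235 = 4*(-5 + 525)/(27 + 4*525) - 1*567235 = 4*520/(27 + 2100) - 567235 = 4*520/2127 - 567235 = 4*(1/2127)*520 - 567235 = 2080/2127 - 567235 = -1206506765/2127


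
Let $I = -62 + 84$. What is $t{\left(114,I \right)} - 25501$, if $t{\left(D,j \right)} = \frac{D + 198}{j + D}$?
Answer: $- \frac{433478}{17} \approx -25499.0$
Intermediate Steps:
$I = 22$
$t{\left(D,j \right)} = \frac{198 + D}{D + j}$
$t{\left(114,I \right)} - 25501 = \frac{198 + 114}{114 + 22} - 25501 = \frac{1}{136} \cdot 312 - 25501 = \frac{39}{17} - 25501 = - \frac{433478}{17}$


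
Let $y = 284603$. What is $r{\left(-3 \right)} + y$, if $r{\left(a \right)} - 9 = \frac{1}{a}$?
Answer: $\frac{853835}{3} \approx 2.8461 \cdot 10^{5}$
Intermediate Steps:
$r{\left(a \right)} = 9 + \frac{1}{a}$
$r{\left(-3 \right)} + y = \left(9 + \frac{1}{-3}\right) + 284603 = \left(9 - \frac{1}{3}\right) + 284603 = \frac{26}{3} + 284603 = \frac{853835}{3}$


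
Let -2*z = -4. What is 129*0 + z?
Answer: 2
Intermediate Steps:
z = 2 (z = -½*(-4) = 2)
129*0 + z = 129*0 + 2 = 0 + 2 = 2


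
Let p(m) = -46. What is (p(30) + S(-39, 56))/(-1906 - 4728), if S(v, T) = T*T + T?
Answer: -1573/3317 ≈ -0.47422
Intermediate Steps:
S(v, T) = T + T² (S(v, T) = T² + T = T + T²)
(p(30) + S(-39, 56))/(-1906 - 4728) = (-46 + 56*(1 + 56))/(-1906 - 4728) = (-46 + 56*57)/(-6634) = (-46 + 3192)*(-1/6634) = 3146*(-1/6634) = -1573/3317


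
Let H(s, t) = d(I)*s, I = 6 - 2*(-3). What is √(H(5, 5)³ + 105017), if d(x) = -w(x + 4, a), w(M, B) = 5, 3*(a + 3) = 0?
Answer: 4*√5587 ≈ 298.98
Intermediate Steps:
a = -3 (a = -3 + (⅓)*0 = -3 + 0 = -3)
I = 12 (I = 6 - 1*(-6) = 6 + 6 = 12)
d(x) = -5 (d(x) = -1*5 = -5)
H(s, t) = -5*s
√(H(5, 5)³ + 105017) = √((-5*5)³ + 105017) = √((-25)³ + 105017) = √(-15625 + 105017) = √89392 = 4*√5587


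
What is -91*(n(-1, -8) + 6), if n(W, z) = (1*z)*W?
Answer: -1274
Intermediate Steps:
n(W, z) = W*z (n(W, z) = z*W = W*z)
-91*(n(-1, -8) + 6) = -91*(-1*(-8) + 6) = -91*(8 + 6) = -91*14 = -1274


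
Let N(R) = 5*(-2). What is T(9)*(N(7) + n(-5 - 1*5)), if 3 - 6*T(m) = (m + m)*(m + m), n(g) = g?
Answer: 1070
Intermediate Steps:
N(R) = -10
T(m) = 1/2 - 2*m**2/3 (T(m) = 1/2 - (m + m)*(m + m)/6 = 1/2 - 2*m*2*m/6 = 1/2 - 2*m**2/3)
T(9)*(N(7) + n(-5 - 1*5)) = (1/2 - 2/3*9**2)*(-10 + (-5 - 1*5)) = (1/2 - 2/3*81)*(-10 + (-5 - 5)) = (1/2 - 54)*(-10 - 10) = -107/2*(-20) = 1070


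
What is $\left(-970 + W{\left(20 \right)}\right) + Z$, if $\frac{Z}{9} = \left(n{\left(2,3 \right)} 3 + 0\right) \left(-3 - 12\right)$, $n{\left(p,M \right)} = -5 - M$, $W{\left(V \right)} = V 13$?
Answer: $2530$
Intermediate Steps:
$W{\left(V \right)} = 13 V$
$Z = 3240$ ($Z = 9 \left(\left(-5 - 3\right) 3 + 0\right) \left(-3 - 12\right) = 9 \left(\left(-5 - 3\right) 3 + 0\right) \left(-15\right) = 9 \left(\left(-8\right) 3 + 0\right) \left(-15\right) = 9 \left(-24 + 0\right) \left(-15\right) = 9 \left(\left(-24\right) \left(-15\right)\right) = 9 \cdot 360 = 3240$)
$\left(-970 + W{\left(20 \right)}\right) + Z = \left(-970 + 13 \cdot 20\right) + 3240 = \left(-970 + 260\right) + 3240 = -710 + 3240 = 2530$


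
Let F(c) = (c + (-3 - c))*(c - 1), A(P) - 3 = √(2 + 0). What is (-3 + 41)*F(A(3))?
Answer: -228 - 114*√2 ≈ -389.22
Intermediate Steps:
A(P) = 3 + √2 (A(P) = 3 + √(2 + 0) = 3 + √2)
F(c) = 3 - 3*c (F(c) = -3*(-1 + c) = 3 - 3*c)
(-3 + 41)*F(A(3)) = (-3 + 41)*(3 - 3*(3 + √2)) = 38*(3 + (-9 - 3*√2)) = 38*(-6 - 3*√2) = -228 - 114*√2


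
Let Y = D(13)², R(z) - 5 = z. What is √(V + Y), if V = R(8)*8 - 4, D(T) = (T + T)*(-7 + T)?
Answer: 2*√6109 ≈ 156.32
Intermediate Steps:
D(T) = 2*T*(-7 + T) (D(T) = (2*T)*(-7 + T) = 2*T*(-7 + T))
R(z) = 5 + z
V = 100 (V = (5 + 8)*8 - 4 = 13*8 - 4 = 104 - 4 = 100)
Y = 24336 (Y = (2*13*(-7 + 13))² = (2*13*6)² = 156² = 24336)
√(V + Y) = √(100 + 24336) = √24436 = 2*√6109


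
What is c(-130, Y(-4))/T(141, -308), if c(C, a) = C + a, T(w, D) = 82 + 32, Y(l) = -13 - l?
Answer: -139/114 ≈ -1.2193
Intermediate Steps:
T(w, D) = 114
c(-130, Y(-4))/T(141, -308) = (-130 + (-13 - 1*(-4)))/114 = (-130 + (-13 + 4))*(1/114) = (-130 - 9)*(1/114) = -139*1/114 = -139/114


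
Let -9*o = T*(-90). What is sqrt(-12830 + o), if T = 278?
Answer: 5*I*sqrt(402) ≈ 100.25*I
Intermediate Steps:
o = 2780 (o = -278*(-90)/9 = -1/9*(-25020) = 2780)
sqrt(-12830 + o) = sqrt(-12830 + 2780) = sqrt(-10050) = 5*I*sqrt(402)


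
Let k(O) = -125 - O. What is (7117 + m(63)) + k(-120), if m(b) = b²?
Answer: 11081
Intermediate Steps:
(7117 + m(63)) + k(-120) = (7117 + 63²) + (-125 - 1*(-120)) = (7117 + 3969) + (-125 + 120) = 11086 - 5 = 11081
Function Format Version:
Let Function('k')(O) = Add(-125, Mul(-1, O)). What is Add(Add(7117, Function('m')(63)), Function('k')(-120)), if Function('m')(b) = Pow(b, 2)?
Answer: 11081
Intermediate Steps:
Add(Add(7117, Function('m')(63)), Function('k')(-120)) = Add(Add(7117, Pow(63, 2)), Add(-125, Mul(-1, -120))) = Add(Add(7117, 3969), Add(-125, 120)) = Add(11086, -5) = 11081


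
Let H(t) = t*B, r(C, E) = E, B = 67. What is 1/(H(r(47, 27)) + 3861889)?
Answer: 1/3863698 ≈ 2.5882e-7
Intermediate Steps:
H(t) = 67*t (H(t) = t*67 = 67*t)
1/(H(r(47, 27)) + 3861889) = 1/(67*27 + 3861889) = 1/(1809 + 3861889) = 1/3863698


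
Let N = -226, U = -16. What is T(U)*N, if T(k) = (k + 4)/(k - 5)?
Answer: -904/7 ≈ -129.14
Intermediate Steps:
T(k) = (4 + k)/(-5 + k)
T(U)*N = ((4 - 16)/(-5 - 16))*(-226) = (-12/(-21))*(-226) = -1/21*(-12)*(-226) = (4/7)*(-226) = -904/7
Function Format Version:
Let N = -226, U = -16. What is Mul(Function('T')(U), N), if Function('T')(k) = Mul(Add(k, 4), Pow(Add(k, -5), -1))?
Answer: Rational(-904, 7) ≈ -129.14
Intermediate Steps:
Function('T')(k) = Mul(Pow(Add(-5, k), -1), Add(4, k)) (Function('T')(k) = Mul(Add(4, k), Pow(Add(-5, k), -1)) = Mul(Pow(Add(-5, k), -1), Add(4, k)))
Mul(Function('T')(U), N) = Mul(Mul(Pow(Add(-5, -16), -1), Add(4, -16)), -226) = Mul(Mul(Pow(-21, -1), -12), -226) = Mul(Mul(Rational(-1, 21), -12), -226) = Mul(Rational(4, 7), -226) = Rational(-904, 7)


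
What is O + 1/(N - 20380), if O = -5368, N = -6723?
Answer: -145488905/27103 ≈ -5368.0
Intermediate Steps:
O + 1/(N - 20380) = -5368 + 1/(-6723 - 20380) = -5368 + 1/(-27103) = -5368 - 1/27103 = -145488905/27103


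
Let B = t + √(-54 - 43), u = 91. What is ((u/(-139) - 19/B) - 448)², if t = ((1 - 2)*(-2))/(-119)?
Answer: 98*(-54511817002068*I - 28708370509*√97)/(19321*(-1373613*I + 476*√97)) ≈ 2.0128e+5 - 1731.0*I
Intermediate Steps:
t = -2/119 (t = -1*(-2)*(-1/119) = 2*(-1/119) = -2/119 ≈ -0.016807)
B = -2/119 + I*√97 (B = -2/119 + √(-54 - 43) = -2/119 + √(-97) = -2/119 + I*√97 ≈ -0.016807 + 9.8489*I)
((u/(-139) - 19/B) - 448)² = ((91/(-139) - 19/(-2/119 + I*√97)) - 448)² = ((91*(-1/139) - 19/(-2/119 + I*√97)) - 448)² = ((-91/139 - 19/(-2/119 + I*√97)) - 448)² = (-62363/139 - 19/(-2/119 + I*√97))²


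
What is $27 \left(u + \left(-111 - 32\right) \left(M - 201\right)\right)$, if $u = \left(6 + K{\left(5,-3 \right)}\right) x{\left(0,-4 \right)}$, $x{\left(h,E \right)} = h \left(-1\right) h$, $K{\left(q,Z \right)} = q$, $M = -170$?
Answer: $1432431$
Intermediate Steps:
$x{\left(h,E \right)} = - h^{2}$ ($x{\left(h,E \right)} = - h h = - h^{2}$)
$u = 0$ ($u = \left(6 + 5\right) \left(- 0^{2}\right) = 11 \left(\left(-1\right) 0\right) = 11 \cdot 0 = 0$)
$27 \left(u + \left(-111 - 32\right) \left(M - 201\right)\right) = 27 \left(0 + \left(-111 - 32\right) \left(-170 - 201\right)\right) = 27 \left(0 - -53053\right) = 27 \left(0 + 53053\right) = 27 \cdot 53053 = 1432431$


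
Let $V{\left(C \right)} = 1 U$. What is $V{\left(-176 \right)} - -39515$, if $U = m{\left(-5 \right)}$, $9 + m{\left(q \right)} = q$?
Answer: $39501$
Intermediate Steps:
$m{\left(q \right)} = -9 + q$
$U = -14$ ($U = -9 - 5 = -14$)
$V{\left(C \right)} = -14$ ($V{\left(C \right)} = 1 \left(-14\right) = -14$)
$V{\left(-176 \right)} - -39515 = -14 - -39515 = -14 + 39515 = 39501$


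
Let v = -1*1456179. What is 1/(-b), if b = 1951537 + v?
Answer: -1/495358 ≈ -2.0187e-6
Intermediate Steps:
v = -1456179
b = 495358 (b = 1951537 - 1456179 = 495358)
1/(-b) = 1/(-1*495358) = 1/(-495358) = -1/495358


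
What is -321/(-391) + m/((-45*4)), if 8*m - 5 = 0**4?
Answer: 92057/112608 ≈ 0.81750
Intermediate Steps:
m = 5/8 (m = 5/8 + (1/8)*0**4 = 5/8 + (1/8)*0 = 5/8 + 0 = 5/8 ≈ 0.62500)
-321/(-391) + m/((-45*4)) = -321/(-391) + 5/(8*((-45*4))) = -321*(-1/391) + (5/8)/(-180) = 321/391 + (5/8)*(-1/180) = 321/391 - 1/288 = 92057/112608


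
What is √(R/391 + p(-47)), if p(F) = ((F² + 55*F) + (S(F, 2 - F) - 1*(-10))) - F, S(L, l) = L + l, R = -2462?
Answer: I*√49425919/391 ≈ 17.98*I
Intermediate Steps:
p(F) = 12 + F² + 54*F (p(F) = ((F² + 55*F) + ((F + (2 - F)) - 1*(-10))) - F = ((F² + 55*F) + (2 + 10)) - F = ((F² + 55*F) + 12) - F = (12 + F² + 55*F) - F = 12 + F² + 54*F)
√(R/391 + p(-47)) = √(-2462/391 + (12 + (-47)² + 54*(-47))) = √(-2462*1/391 + (12 + 2209 - 2538)) = √(-2462/391 - 317) = √(-126409/391) = I*√49425919/391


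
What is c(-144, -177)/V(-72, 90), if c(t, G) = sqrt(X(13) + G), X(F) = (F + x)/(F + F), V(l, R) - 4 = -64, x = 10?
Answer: -I*sqrt(119054)/1560 ≈ -0.22118*I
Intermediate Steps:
V(l, R) = -60 (V(l, R) = 4 - 64 = -60)
X(F) = (10 + F)/(2*F) (X(F) = (F + 10)/(F + F) = (10 + F)/((2*F)) = (10 + F)*(1/(2*F)) = (10 + F)/(2*F))
c(t, G) = sqrt(23/26 + G) (c(t, G) = sqrt((1/2)*(10 + 13)/13 + G) = sqrt((1/2)*(1/13)*23 + G) = sqrt(23/26 + G))
c(-144, -177)/V(-72, 90) = (sqrt(598 + 676*(-177))/26)/(-60) = (sqrt(598 - 119652)/26)*(-1/60) = (sqrt(-119054)/26)*(-1/60) = ((I*sqrt(119054))/26)*(-1/60) = (I*sqrt(119054)/26)*(-1/60) = -I*sqrt(119054)/1560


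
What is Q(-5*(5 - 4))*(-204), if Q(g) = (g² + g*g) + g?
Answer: -9180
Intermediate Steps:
Q(g) = g + 2*g² (Q(g) = (g² + g²) + g = 2*g² + g = g + 2*g²)
Q(-5*(5 - 4))*(-204) = ((-5*(5 - 4))*(1 + 2*(-5*(5 - 4))))*(-204) = ((-5*1)*(1 + 2*(-5*1)))*(-204) = -5*(1 + 2*(-5))*(-204) = -5*(1 - 10)*(-204) = -5*(-9)*(-204) = 45*(-204) = -9180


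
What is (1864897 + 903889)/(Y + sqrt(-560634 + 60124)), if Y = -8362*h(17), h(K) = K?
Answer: -196797002522/10104130113 - 1384393*I*sqrt(500510)/10104130113 ≈ -19.477 - 0.096932*I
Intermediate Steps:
Y = -142154 (Y = -8362*17 = -142154)
(1864897 + 903889)/(Y + sqrt(-560634 + 60124)) = (1864897 + 903889)/(-142154 + sqrt(-560634 + 60124)) = 2768786/(-142154 + sqrt(-500510)) = 2768786/(-142154 + I*sqrt(500510))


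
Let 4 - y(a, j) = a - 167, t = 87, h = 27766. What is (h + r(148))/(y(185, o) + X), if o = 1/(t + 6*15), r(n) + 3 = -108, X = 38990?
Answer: 27655/38976 ≈ 0.70954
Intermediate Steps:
r(n) = -111 (r(n) = -3 - 108 = -111)
o = 1/177 (o = 1/(87 + 6*15) = 1/(87 + 90) = 1/177 ≈ 0.0056497)
y(a, j) = 171 - a (y(a, j) = 4 - (a - 167) = 4 - (-167 + a) = 4 + (167 - a) = 171 - a)
(h + r(148))/(y(185, o) + X) = (27766 - 111)/((171 - 1*185) + 38990) = 27655/((171 - 185) + 38990) = 27655/(-14 + 38990) = 27655/38976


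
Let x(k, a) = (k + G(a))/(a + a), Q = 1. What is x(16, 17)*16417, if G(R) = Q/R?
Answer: 4481841/578 ≈ 7754.0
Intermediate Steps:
G(R) = 1/R
x(k, a) = (k + 1/a)/(2*a) (x(k, a) = (k + 1/a)/(a + a) = (k + 1/a)/((2*a)) = (k + 1/a)*(1/(2*a)) = (k + 1/a)/(2*a))
x(16, 17)*16417 = ((1/2)*(1 + 17*16)/17**2)*16417 = ((1/2)*(1/289)*(1 + 272))*16417 = ((1/2)*(1/289)*273)*16417 = (273/578)*16417 = 4481841/578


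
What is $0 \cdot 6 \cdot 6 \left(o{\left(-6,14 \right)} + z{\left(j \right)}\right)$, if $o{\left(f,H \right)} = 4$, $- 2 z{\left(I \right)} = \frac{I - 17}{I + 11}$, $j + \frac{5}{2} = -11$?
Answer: $0$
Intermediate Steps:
$j = - \frac{27}{2}$ ($j = - \frac{5}{2} - 11 = - \frac{27}{2} \approx -13.5$)
$z{\left(I \right)} = - \frac{-17 + I}{2 \left(11 + I\right)}$ ($z{\left(I \right)} = - \frac{\left(I - 17\right) \frac{1}{I + 11}}{2} = - \frac{\left(-17 + I\right) \frac{1}{11 + I}}{2} = - \frac{\frac{1}{11 + I} \left(-17 + I\right)}{2} = - \frac{-17 + I}{2 \left(11 + I\right)}$)
$0 \cdot 6 \cdot 6 \left(o{\left(-6,14 \right)} + z{\left(j \right)}\right) = 0 \cdot 6 \cdot 6 \left(4 + \frac{17 - - \frac{27}{2}}{2 \left(11 - \frac{27}{2}\right)}\right) = 0 \cdot 6 \left(4 + \frac{17 + \frac{27}{2}}{2 \left(- \frac{5}{2}\right)}\right) = 0 \left(4 + \frac{1}{2} \left(- \frac{2}{5}\right) \frac{61}{2}\right) = 0 \left(4 - \frac{61}{10}\right) = 0 \left(- \frac{21}{10}\right) = 0$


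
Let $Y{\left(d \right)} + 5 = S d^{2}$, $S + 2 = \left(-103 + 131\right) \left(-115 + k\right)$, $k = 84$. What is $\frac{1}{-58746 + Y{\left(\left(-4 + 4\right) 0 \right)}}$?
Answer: $- \frac{1}{58751} \approx -1.7021 \cdot 10^{-5}$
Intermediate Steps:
$S = -870$ ($S = -2 + \left(-103 + 131\right) \left(-115 + 84\right) = -2 + 28 \left(-31\right) = -2 - 868 = -870$)
$Y{\left(d \right)} = -5 - 870 d^{2}$
$\frac{1}{-58746 + Y{\left(\left(-4 + 4\right) 0 \right)}} = \frac{1}{-58746 - \left(5 + 870 \left(\left(-4 + 4\right) 0\right)^{2}\right)} = \frac{1}{-58746 - \left(5 + 870 \left(0 \cdot 0\right)^{2}\right)} = \frac{1}{-58746 - \left(5 + 870 \cdot 0^{2}\right)} = \frac{1}{-58746 - 5} = \frac{1}{-58751} = - \frac{1}{58751}$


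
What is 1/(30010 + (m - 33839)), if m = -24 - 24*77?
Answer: -1/5701 ≈ -0.00017541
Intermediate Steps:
m = -1872 (m = -24 - 1848 = -1872)
1/(30010 + (m - 33839)) = 1/(30010 + (-1872 - 33839)) = 1/(30010 - 35711) = 1/(-5701) = -1/5701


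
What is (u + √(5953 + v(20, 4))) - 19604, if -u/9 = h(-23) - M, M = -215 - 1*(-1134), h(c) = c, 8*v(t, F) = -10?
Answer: -11126 + √23807/2 ≈ -11049.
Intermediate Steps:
v(t, F) = -5/4 (v(t, F) = (⅛)*(-10) = -5/4)
M = 919 (M = -215 + 1134 = 919)
u = 8478 (u = -9*(-23 - 1*919) = -9*(-23 - 919) = -9*(-942) = 8478)
(u + √(5953 + v(20, 4))) - 19604 = (8478 + √(5953 - 5/4)) - 19604 = (8478 + √(23807/4)) - 19604 = (8478 + √23807/2) - 19604 = -11126 + √23807/2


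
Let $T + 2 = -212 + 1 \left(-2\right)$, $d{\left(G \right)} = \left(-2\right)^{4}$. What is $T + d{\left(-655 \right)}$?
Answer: $-200$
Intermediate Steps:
$d{\left(G \right)} = 16$
$T = -216$ ($T = -2 + \left(-212 + 1 \left(-2\right)\right) = -2 - 214 = -216$)
$T + d{\left(-655 \right)} = -216 + 16 = -200$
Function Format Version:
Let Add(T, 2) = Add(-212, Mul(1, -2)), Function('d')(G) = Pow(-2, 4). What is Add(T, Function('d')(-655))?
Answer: -200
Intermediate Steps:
Function('d')(G) = 16
T = -216 (T = Add(-2, Add(-212, Mul(1, -2))) = Add(-2, Add(-212, -2)) = Add(-2, -214) = -216)
Add(T, Function('d')(-655)) = Add(-216, 16) = -200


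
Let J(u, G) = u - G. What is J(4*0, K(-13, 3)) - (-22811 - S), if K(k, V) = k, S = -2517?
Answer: 20307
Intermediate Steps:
J(4*0, K(-13, 3)) - (-22811 - S) = (4*0 - 1*(-13)) - (-22811 - 1*(-2517)) = (0 + 13) - (-22811 + 2517) = 13 - 1*(-20294) = 13 + 20294 = 20307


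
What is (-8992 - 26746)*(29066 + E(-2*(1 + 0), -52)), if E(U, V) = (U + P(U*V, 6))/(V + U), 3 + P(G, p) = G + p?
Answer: -9348220957/9 ≈ -1.0387e+9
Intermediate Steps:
P(G, p) = -3 + G + p (P(G, p) = -3 + (G + p) = -3 + G + p)
E(U, V) = (3 + U + U*V)/(U + V) (E(U, V) = (U + (-3 + U*V + 6))/(V + U) = (U + (3 + U*V))/(U + V) = (3 + U + U*V)/(U + V))
(-8992 - 26746)*(29066 + E(-2*(1 + 0), -52)) = (-8992 - 26746)*(29066 + (3 - 2*(1 + 0) - 2*(1 + 0)*(-52))/(-2*(1 + 0) - 52)) = -35738*(29066 + (3 - 2*1 - 2*1*(-52))/(-2*1 - 52)) = -35738*(29066 + (3 - 2 - 2*(-52))/(-2 - 52)) = -35738*(29066 + (3 - 2 + 104)/(-54)) = -35738*(29066 - 1/54*105) = -35738*(29066 - 35/18) = -35738*523153/18 = -9348220957/9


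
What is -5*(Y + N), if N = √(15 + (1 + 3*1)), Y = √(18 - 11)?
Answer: -5*√7 - 5*√19 ≈ -35.023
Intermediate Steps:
Y = √7 ≈ 2.6458
N = √19 (N = √(15 + (1 + 3)) = √(15 + 4) = √19 ≈ 4.3589)
-5*(Y + N) = -5*(√7 + √19) = -5*√7 - 5*√19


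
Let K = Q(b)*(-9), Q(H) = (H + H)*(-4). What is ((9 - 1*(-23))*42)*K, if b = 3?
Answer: 290304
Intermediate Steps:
Q(H) = -8*H (Q(H) = (2*H)*(-4) = -8*H)
K = 216 (K = -8*3*(-9) = -24*(-9) = 216)
((9 - 1*(-23))*42)*K = ((9 - 1*(-23))*42)*216 = ((9 + 23)*42)*216 = (32*42)*216 = 1344*216 = 290304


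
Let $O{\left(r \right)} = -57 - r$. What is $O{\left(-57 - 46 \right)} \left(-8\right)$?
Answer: $-368$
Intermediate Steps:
$O{\left(-57 - 46 \right)} \left(-8\right) = \left(-57 - \left(-57 - 46\right)\right) \left(-8\right) = \left(-57 - -103\right) \left(-8\right) = \left(-57 + 103\right) \left(-8\right) = 46 \left(-8\right) = -368$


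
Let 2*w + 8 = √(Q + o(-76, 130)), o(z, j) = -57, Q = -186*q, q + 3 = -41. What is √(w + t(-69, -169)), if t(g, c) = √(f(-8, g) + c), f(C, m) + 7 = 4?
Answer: √(-16 + 6*√903 + 8*I*√43)/2 ≈ 6.4882 + 1.0107*I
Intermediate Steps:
f(C, m) = -3 (f(C, m) = -7 + 4 = -3)
q = -44 (q = -3 - 41 = -44)
Q = 8184 (Q = -186*(-44) = 8184)
t(g, c) = √(-3 + c)
w = -4 + 3*√903/2 (w = -4 + √(8184 - 57)/2 = -4 + √8127/2 = -4 + (3*√903)/2 = -4 + 3*√903/2 ≈ 41.075)
√(w + t(-69, -169)) = √((-4 + 3*√903/2) + √(-3 - 169)) = √((-4 + 3*√903/2) + √(-172)) = √((-4 + 3*√903/2) + 2*I*√43) = √(-4 + 3*√903/2 + 2*I*√43)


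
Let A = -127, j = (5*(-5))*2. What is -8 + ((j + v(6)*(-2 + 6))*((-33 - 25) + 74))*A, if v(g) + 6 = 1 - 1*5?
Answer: 182872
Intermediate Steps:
v(g) = -10 (v(g) = -6 + (1 - 1*5) = -6 + (1 - 5) = -6 - 4 = -10)
j = -50 (j = -25*2 = -50)
-8 + ((j + v(6)*(-2 + 6))*((-33 - 25) + 74))*A = -8 + ((-50 - 10*(-2 + 6))*((-33 - 25) + 74))*(-127) = -8 + ((-50 - 10*4)*(-58 + 74))*(-127) = -8 + ((-50 - 40)*16)*(-127) = -8 - 90*16*(-127) = -8 - 1440*(-127) = -8 + 182880 = 182872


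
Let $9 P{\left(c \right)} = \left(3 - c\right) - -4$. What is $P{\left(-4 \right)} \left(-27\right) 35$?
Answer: $-1155$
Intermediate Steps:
$P{\left(c \right)} = \frac{7}{9} - \frac{c}{9}$ ($P{\left(c \right)} = \frac{\left(3 - c\right) - -4}{9} = \frac{\left(3 - c\right) + 4}{9} = \frac{7 - c}{9} = \frac{7}{9} - \frac{c}{9}$)
$P{\left(-4 \right)} \left(-27\right) 35 = \left(\frac{7}{9} - - \frac{4}{9}\right) \left(-27\right) 35 = \left(\frac{7}{9} + \frac{4}{9}\right) \left(-27\right) 35 = \frac{11}{9} \left(-27\right) 35 = \left(-33\right) 35 = -1155$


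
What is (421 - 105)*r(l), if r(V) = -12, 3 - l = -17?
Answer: -3792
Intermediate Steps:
l = 20 (l = 3 - 1*(-17) = 3 + 17 = 20)
(421 - 105)*r(l) = (421 - 105)*(-12) = 316*(-12) = -3792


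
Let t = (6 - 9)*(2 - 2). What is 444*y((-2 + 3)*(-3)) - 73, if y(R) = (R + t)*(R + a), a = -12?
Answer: 19907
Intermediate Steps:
t = 0 (t = -3*0 = 0)
y(R) = R*(-12 + R) (y(R) = (R + 0)*(R - 12) = R*(-12 + R))
444*y((-2 + 3)*(-3)) - 73 = 444*(((-2 + 3)*(-3))*(-12 + (-2 + 3)*(-3))) - 73 = 444*((1*(-3))*(-12 + 1*(-3))) - 73 = 444*(-3*(-12 - 3)) - 73 = 444*(-3*(-15)) - 73 = 444*45 - 73 = 19980 - 73 = 19907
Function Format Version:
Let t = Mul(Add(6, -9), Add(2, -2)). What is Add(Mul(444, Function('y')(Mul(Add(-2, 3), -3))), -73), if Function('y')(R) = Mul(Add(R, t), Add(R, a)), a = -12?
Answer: 19907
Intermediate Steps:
t = 0 (t = Mul(-3, 0) = 0)
Function('y')(R) = Mul(R, Add(-12, R)) (Function('y')(R) = Mul(Add(R, 0), Add(R, -12)) = Mul(R, Add(-12, R)))
Add(Mul(444, Function('y')(Mul(Add(-2, 3), -3))), -73) = Add(Mul(444, Mul(Mul(Add(-2, 3), -3), Add(-12, Mul(Add(-2, 3), -3)))), -73) = Add(Mul(444, Mul(Mul(1, -3), Add(-12, Mul(1, -3)))), -73) = Add(Mul(444, Mul(-3, Add(-12, -3))), -73) = Add(Mul(444, Mul(-3, -15)), -73) = Add(Mul(444, 45), -73) = Add(19980, -73) = 19907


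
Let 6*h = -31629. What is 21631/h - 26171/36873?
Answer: -1871120579/388752039 ≈ -4.8131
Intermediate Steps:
h = -10543/2 (h = (⅙)*(-31629) = -10543/2 ≈ -5271.5)
21631/h - 26171/36873 = 21631/(-10543/2) - 26171/36873 = 21631*(-2/10543) - 26171*1/36873 = -43262/10543 - 26171/36873 = -1871120579/388752039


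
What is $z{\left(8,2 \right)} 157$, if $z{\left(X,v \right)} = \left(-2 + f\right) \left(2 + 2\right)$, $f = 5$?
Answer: $1884$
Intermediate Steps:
$z{\left(X,v \right)} = 12$ ($z{\left(X,v \right)} = \left(-2 + 5\right) \left(2 + 2\right) = 3 \cdot 4 = 12$)
$z{\left(8,2 \right)} 157 = 12 \cdot 157 = 1884$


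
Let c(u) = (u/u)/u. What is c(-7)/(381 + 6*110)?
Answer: -1/7287 ≈ -0.00013723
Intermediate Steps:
c(u) = 1/u
c(-7)/(381 + 6*110) = 1/((381 + 6*110)*(-7)) = -⅐/(381 + 660) = -⅐/1041 = (1/1041)*(-⅐) = -1/7287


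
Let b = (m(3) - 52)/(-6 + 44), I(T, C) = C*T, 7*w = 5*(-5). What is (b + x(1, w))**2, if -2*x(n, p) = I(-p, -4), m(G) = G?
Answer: 2424249/70756 ≈ 34.262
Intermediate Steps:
w = -25/7 (w = (5*(-5))/7 = (1/7)*(-25) = -25/7 ≈ -3.5714)
x(n, p) = -2*p (x(n, p) = -(-2)*(-p) = -2*p)
b = -49/38 (b = (3 - 52)/(-6 + 44) = -49/38 ≈ -1.2895)
(b + x(1, w))**2 = (-49/38 - 2*(-25/7))**2 = (-49/38 + 50/7)**2 = (1557/266)**2 = 2424249/70756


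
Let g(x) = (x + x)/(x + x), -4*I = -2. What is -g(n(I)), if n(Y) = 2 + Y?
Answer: -1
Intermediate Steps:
I = ½ (I = -¼*(-2) = ½ ≈ 0.50000)
g(x) = 1 (g(x) = (2*x)/((2*x)) = (2*x)*(1/(2*x)) = 1)
-g(n(I)) = -1*1 = -1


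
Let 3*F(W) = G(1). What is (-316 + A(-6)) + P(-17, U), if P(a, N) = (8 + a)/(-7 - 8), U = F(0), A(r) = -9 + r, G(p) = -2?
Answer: -1652/5 ≈ -330.40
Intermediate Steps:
F(W) = -⅔ (F(W) = (⅓)*(-2) = -⅔)
U = -⅔ ≈ -0.66667
P(a, N) = -8/15 - a/15 (P(a, N) = (8 + a)/(-15) = (8 + a)*(-1/15) = -8/15 - a/15)
(-316 + A(-6)) + P(-17, U) = (-316 + (-9 - 6)) + (-8/15 - 1/15*(-17)) = (-316 - 15) + (-8/15 + 17/15) = -331 + ⅗ = -1652/5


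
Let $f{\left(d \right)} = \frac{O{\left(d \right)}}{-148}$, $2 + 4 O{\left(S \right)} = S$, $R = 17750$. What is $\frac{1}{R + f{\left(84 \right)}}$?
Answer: $\frac{296}{5253959} \approx 5.6338 \cdot 10^{-5}$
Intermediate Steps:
$O{\left(S \right)} = - \frac{1}{2} + \frac{S}{4}$
$f{\left(d \right)} = \frac{1}{296} - \frac{d}{592}$ ($f{\left(d \right)} = \frac{- \frac{1}{2} + \frac{d}{4}}{-148} = \left(- \frac{1}{2} + \frac{d}{4}\right) \left(- \frac{1}{148}\right) = \frac{1}{296} - \frac{d}{592}$)
$\frac{1}{R + f{\left(84 \right)}} = \frac{1}{17750 + \left(\frac{1}{296} - \frac{21}{148}\right)} = \frac{1}{17750 - \frac{41}{296}} = \frac{1}{\frac{5253959}{296}} = \frac{296}{5253959}$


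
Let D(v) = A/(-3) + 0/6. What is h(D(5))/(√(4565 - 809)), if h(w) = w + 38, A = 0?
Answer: 19*√939/939 ≈ 0.62004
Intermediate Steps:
D(v) = 0 (D(v) = 0/(-3) + 0/6 = 0*(-⅓) + 0*(⅙) = 0 + 0 = 0)
h(w) = 38 + w
h(D(5))/(√(4565 - 809)) = (38 + 0)/(√(4565 - 809)) = 38/(√3756) = 38/((2*√939)) = 38*(√939/1878) = 19*√939/939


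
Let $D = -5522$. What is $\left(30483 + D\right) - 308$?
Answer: $24653$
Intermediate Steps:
$\left(30483 + D\right) - 308 = \left(30483 - 5522\right) - 308 = 24961 - 308 = 24653$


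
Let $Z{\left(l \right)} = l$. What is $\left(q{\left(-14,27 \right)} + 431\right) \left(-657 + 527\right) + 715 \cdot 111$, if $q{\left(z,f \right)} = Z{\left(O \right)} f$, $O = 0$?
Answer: $23335$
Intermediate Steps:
$q{\left(z,f \right)} = 0$ ($q{\left(z,f \right)} = 0 f = 0$)
$\left(q{\left(-14,27 \right)} + 431\right) \left(-657 + 527\right) + 715 \cdot 111 = \left(0 + 431\right) \left(-657 + 527\right) + 715 \cdot 111 = 431 \left(-130\right) + 79365 = -56030 + 79365 = 23335$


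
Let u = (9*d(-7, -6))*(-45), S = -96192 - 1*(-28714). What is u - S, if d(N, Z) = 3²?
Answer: 63833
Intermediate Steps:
S = -67478 (S = -96192 + 28714 = -67478)
d(N, Z) = 9
u = -3645 (u = (9*9)*(-45) = 81*(-45) = -3645)
u - S = -3645 - 1*(-67478) = -3645 + 67478 = 63833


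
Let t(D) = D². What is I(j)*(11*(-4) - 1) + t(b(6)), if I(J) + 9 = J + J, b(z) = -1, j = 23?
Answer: -1664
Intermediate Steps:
I(J) = -9 + 2*J (I(J) = -9 + (J + J) = -9 + 2*J)
I(j)*(11*(-4) - 1) + t(b(6)) = (-9 + 2*23)*(11*(-4) - 1) + (-1)² = (-9 + 46)*(-44 - 1) + 1 = 37*(-45) + 1 = -1665 + 1 = -1664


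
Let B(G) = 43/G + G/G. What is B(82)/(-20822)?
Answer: -125/1707404 ≈ -7.3211e-5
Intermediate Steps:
B(G) = 1 + 43/G (B(G) = 43/G + 1 = 1 + 43/G)
B(82)/(-20822) = ((43 + 82)/82)/(-20822) = ((1/82)*125)*(-1/20822) = (125/82)*(-1/20822) = -125/1707404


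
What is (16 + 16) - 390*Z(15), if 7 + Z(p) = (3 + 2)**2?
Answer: -6988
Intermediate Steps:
Z(p) = 18 (Z(p) = -7 + (3 + 2)**2 = -7 + 5**2 = -7 + 25 = 18)
(16 + 16) - 390*Z(15) = (16 + 16) - 390*18 = 32 - 7020 = -6988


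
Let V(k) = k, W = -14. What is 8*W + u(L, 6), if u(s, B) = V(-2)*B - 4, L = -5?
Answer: -128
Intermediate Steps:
u(s, B) = -4 - 2*B (u(s, B) = -2*B - 4 = -4 - 2*B)
8*W + u(L, 6) = 8*(-14) + (-4 - 2*6) = -112 + (-4 - 12) = -112 - 16 = -128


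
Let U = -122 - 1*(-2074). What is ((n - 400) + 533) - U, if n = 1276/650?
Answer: -590537/325 ≈ -1817.0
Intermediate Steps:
n = 638/325 (n = 1276*(1/650) = 638/325 ≈ 1.9631)
U = 1952 (U = -122 + 2074 = 1952)
((n - 400) + 533) - U = ((638/325 - 400) + 533) - 1*1952 = (-129362/325 + 533) - 1952 = 43863/325 - 1952 = -590537/325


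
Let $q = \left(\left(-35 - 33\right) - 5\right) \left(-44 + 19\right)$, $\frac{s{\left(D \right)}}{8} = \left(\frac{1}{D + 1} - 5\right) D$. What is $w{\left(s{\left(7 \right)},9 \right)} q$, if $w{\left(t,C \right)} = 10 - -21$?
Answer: $56575$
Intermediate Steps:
$s{\left(D \right)} = 8 D \left(-5 + \frac{1}{1 + D}\right)$ ($s{\left(D \right)} = 8 \left(\frac{1}{D + 1} - 5\right) D = 8 \left(\frac{1}{1 + D} - 5\right) D = 8 \left(-5 + \frac{1}{1 + D}\right) D = 8 D \left(-5 + \frac{1}{1 + D}\right)$)
$w{\left(t,C \right)} = 31$ ($w{\left(t,C \right)} = 10 + 21 = 31$)
$q = 1825$ ($q = \left(\left(-35 - 33\right) - 5\right) \left(-25\right) = \left(-68 - 5\right) \left(-25\right) = \left(-73\right) \left(-25\right) = 1825$)
$w{\left(s{\left(7 \right)},9 \right)} q = 31 \cdot 1825 = 56575$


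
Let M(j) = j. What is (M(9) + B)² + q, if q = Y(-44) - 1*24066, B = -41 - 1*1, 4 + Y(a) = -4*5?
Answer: -23001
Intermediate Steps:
Y(a) = -24 (Y(a) = -4 - 4*5 = -4 - 20 = -24)
B = -42 (B = -41 - 1 = -42)
q = -24090 (q = -24 - 1*24066 = -24 - 24066 = -24090)
(M(9) + B)² + q = (9 - 42)² - 24090 = (-33)² - 24090 = 1089 - 24090 = -23001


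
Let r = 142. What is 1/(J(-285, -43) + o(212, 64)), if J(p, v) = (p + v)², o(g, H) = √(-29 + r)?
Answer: 107584/11574316943 - √113/11574316943 ≈ 9.2941e-6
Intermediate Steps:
o(g, H) = √113 (o(g, H) = √(-29 + 142) = √113)
1/(J(-285, -43) + o(212, 64)) = 1/((-285 - 43)² + √113) = 1/((-328)² + √113) = 1/(107584 + √113)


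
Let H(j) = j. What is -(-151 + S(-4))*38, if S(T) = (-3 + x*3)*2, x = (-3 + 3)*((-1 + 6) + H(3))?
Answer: 5966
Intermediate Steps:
x = 0 (x = (-3 + 3)*((-1 + 6) + 3) = 0*(5 + 3) = 0*8 = 0)
S(T) = -6 (S(T) = (-3 + 0*3)*2 = (-3 + 0)*2 = -3*2 = -6)
-(-151 + S(-4))*38 = -(-151 - 6)*38 = -(-157)*38 = -1*(-5966) = 5966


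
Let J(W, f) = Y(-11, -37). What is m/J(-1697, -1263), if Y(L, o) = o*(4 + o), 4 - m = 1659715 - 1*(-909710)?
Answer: -2569421/1221 ≈ -2104.4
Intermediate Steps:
m = -2569421 (m = 4 - (1659715 - 1*(-909710)) = 4 - (1659715 + 909710) = 4 - 1*2569425 = 4 - 2569425 = -2569421)
J(W, f) = 1221 (J(W, f) = -37*(4 - 37) = -37*(-33) = 1221)
m/J(-1697, -1263) = -2569421/1221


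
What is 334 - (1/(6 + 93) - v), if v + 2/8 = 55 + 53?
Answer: 174929/396 ≈ 441.74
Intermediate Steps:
v = 431/4 (v = -¼ + (55 + 53) = -¼ + 108 = 431/4 ≈ 107.75)
334 - (1/(6 + 93) - v) = 334 - (1/(6 + 93) - 1*431/4) = 334 - (1/99 - 431/4) = 334 - 1*(-42665/396) = 334 + 42665/396 = 174929/396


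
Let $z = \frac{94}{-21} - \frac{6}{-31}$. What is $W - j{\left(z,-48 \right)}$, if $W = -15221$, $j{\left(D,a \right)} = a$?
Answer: $-15173$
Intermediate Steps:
$z = - \frac{2788}{651}$ ($z = 94 \left(- \frac{1}{21}\right) - - \frac{6}{31} = - \frac{94}{21} + \frac{6}{31} = - \frac{2788}{651} \approx -4.2826$)
$W - j{\left(z,-48 \right)} = -15221 - -48 = -15221 + 48 = -15173$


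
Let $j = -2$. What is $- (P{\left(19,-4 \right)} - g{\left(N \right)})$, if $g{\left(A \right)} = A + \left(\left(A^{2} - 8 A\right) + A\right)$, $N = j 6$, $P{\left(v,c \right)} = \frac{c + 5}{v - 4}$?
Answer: $\frac{3239}{15} \approx 215.93$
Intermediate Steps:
$P{\left(v,c \right)} = \frac{5 + c}{-4 + v}$
$N = -12$ ($N = \left(-2\right) 6 = -12$)
$g{\left(A \right)} = A^{2} - 6 A$ ($g{\left(A \right)} = A + \left(A^{2} - 7 A\right) = A^{2} - 6 A$)
$- (P{\left(19,-4 \right)} - g{\left(N \right)}) = - (\frac{5 - 4}{-4 + 19} - - 12 \left(-6 - 12\right)) = - (\frac{1}{15} \cdot 1 - \left(-12\right) \left(-18\right)) = - (\frac{1}{15} \cdot 1 - 216) = - (\frac{1}{15} - 216) = \left(-1\right) \left(- \frac{3239}{15}\right) = \frac{3239}{15}$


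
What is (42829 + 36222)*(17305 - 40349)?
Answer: -1821651244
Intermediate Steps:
(42829 + 36222)*(17305 - 40349) = 79051*(-23044) = -1821651244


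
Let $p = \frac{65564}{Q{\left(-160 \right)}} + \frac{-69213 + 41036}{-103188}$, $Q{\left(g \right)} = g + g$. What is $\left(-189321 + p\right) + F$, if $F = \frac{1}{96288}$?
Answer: $- \frac{261539192114429}{1379967520} \approx -1.8953 \cdot 10^{5}$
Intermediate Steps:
$F = \frac{1}{96288} \approx 1.0386 \cdot 10^{-5}$
$Q{\left(g \right)} = 2 g$
$p = - \frac{422275087}{2063760}$ ($p = \frac{65564}{2 \left(-160\right)} + \frac{-69213 + 41036}{-103188} = \frac{65564}{-320} - - \frac{28177}{103188} = 65564 \left(- \frac{1}{320}\right) + \frac{28177}{103188} = - \frac{16391}{80} + \frac{28177}{103188} = - \frac{422275087}{2063760} \approx -204.61$)
$\left(-189321 + p\right) + F = \left(-189321 - \frac{422275087}{2063760}\right) + \frac{1}{96288} = - \frac{391135382047}{2063760} + \frac{1}{96288} = - \frac{261539192114429}{1379967520}$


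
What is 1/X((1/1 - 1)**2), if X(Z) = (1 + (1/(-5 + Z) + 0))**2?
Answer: 25/16 ≈ 1.5625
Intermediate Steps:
X(Z) = (1 + 1/(-5 + Z))**2
1/X((1/1 - 1)**2) = 1/((-4 + (1/1 - 1)**2)**2/(-5 + (1/1 - 1)**2)**2) = 1/((-4 + (1 - 1)**2)**2/(-5 + (1 - 1)**2)**2) = 1/((-4 + 0**2)**2/(-5 + 0**2)**2) = 1/((-4 + 0)**2/(-5 + 0)**2) = 1/((-4)**2/(-5)**2) = 1/((1/25)*16) = 1/(16/25) = 25/16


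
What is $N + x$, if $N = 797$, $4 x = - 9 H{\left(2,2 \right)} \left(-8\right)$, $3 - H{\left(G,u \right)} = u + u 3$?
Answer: $707$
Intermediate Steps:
$H{\left(G,u \right)} = 3 - 4 u$ ($H{\left(G,u \right)} = 3 - \left(u + u 3\right) = 3 - \left(u + 3 u\right) = 3 - 4 u$)
$x = -90$ ($x = \frac{- 9 \left(3 - 8\right) \left(-8\right)}{4} = \frac{\left(-9\right) \left(-5\right) \left(-8\right)}{4} = \frac{45 \left(-8\right)}{4} = \frac{1}{4} \left(-360\right) = -90$)
$N + x = 797 - 90 = 707$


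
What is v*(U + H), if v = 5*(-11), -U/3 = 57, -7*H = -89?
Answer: 60940/7 ≈ 8705.7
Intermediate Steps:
H = 89/7 (H = -⅐*(-89) = 89/7 ≈ 12.714)
U = -171 (U = -3*57 = -171)
v = -55
v*(U + H) = -55*(-171 + 89/7) = -55*(-1108/7) = 60940/7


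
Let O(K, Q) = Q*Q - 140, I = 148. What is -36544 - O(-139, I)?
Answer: -58308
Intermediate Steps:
O(K, Q) = -140 + Q**2 (O(K, Q) = Q**2 - 140 = -140 + Q**2)
-36544 - O(-139, I) = -36544 - (-140 + 148**2) = -36544 - (-140 + 21904) = -36544 - 1*21764 = -36544 - 21764 = -58308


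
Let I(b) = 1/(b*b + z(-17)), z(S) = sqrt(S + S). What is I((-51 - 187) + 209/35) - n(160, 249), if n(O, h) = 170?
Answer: 5*(-41650*sqrt(34) + 2242321549*I)/(-65950641*I + 1225*sqrt(34)) ≈ -170.0 - 2.0009e-9*I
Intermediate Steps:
z(S) = sqrt(2)*sqrt(S) (z(S) = sqrt(2*S) = sqrt(2)*sqrt(S))
I(b) = 1/(b**2 + I*sqrt(34)) (I(b) = 1/(b*b + sqrt(2)*sqrt(-17)) = 1/(b**2 + sqrt(2)*(I*sqrt(17))) = 1/(b**2 + I*sqrt(34)))
I((-51 - 187) + 209/35) - n(160, 249) = 1/(((-51 - 187) + 209/35)**2 + I*sqrt(34)) - 1*170 = 1/((-238 + 209*(1/35))**2 + I*sqrt(34)) - 170 = 1/((-238 + 209/35)**2 + I*sqrt(34)) - 170 = 1/((-8121/35)**2 + I*sqrt(34)) - 170 = 1/(65950641/1225 + I*sqrt(34)) - 170 = -170 + 1/(65950641/1225 + I*sqrt(34))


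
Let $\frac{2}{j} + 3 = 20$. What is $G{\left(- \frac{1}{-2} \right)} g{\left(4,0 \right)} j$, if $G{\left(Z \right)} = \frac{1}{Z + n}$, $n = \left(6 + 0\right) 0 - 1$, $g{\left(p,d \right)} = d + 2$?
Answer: $- \frac{8}{17} \approx -0.47059$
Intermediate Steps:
$j = \frac{2}{17}$ ($j = \frac{2}{-3 + 20} = \frac{2}{17} \approx 0.11765$)
$g{\left(p,d \right)} = 2 + d$
$n = -1$ ($n = 6 \cdot 0 - 1 = 0 - 1 = -1$)
$G{\left(Z \right)} = \frac{1}{-1 + Z}$ ($G{\left(Z \right)} = \frac{1}{Z - 1} = \frac{1}{-1 + Z}$)
$G{\left(- \frac{1}{-2} \right)} g{\left(4,0 \right)} j = \frac{2 + 0}{-1 - \frac{1}{-2}} \cdot \frac{2}{17} = \frac{1}{-1 - - \frac{1}{2}} \cdot 2 \cdot \frac{2}{17} = \frac{1}{-1 + \frac{1}{2}} \cdot 2 \cdot \frac{2}{17} = \frac{1}{- \frac{1}{2}} \cdot 2 \cdot \frac{2}{17} = \left(-2\right) 2 \cdot \frac{2}{17} = \left(-4\right) \frac{2}{17} = - \frac{8}{17}$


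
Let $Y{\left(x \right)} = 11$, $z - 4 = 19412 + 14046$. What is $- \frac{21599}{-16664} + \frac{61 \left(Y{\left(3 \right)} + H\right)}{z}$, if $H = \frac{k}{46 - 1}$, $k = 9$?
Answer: $\frac{1835326457}{1394026920} \approx 1.3166$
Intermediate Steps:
$z = 33462$ ($z = 4 + \left(19412 + 14046\right) = 4 + 33458 = 33462$)
$H = \frac{1}{5}$ ($H = \frac{9}{46 - 1} = \frac{9}{45} = 9 \cdot \frac{1}{45} = \frac{1}{5} \approx 0.2$)
$- \frac{21599}{-16664} + \frac{61 \left(Y{\left(3 \right)} + H\right)}{z} = - \frac{21599}{-16664} + \frac{61 \left(11 + \frac{1}{5}\right)}{33462} = \left(-21599\right) \left(- \frac{1}{16664}\right) + 61 \cdot \frac{56}{5} \cdot \frac{1}{33462} = \frac{21599}{16664} + \frac{3416}{5} \cdot \frac{1}{33462} = \frac{21599}{16664} + \frac{1708}{83655} = \frac{1835326457}{1394026920}$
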